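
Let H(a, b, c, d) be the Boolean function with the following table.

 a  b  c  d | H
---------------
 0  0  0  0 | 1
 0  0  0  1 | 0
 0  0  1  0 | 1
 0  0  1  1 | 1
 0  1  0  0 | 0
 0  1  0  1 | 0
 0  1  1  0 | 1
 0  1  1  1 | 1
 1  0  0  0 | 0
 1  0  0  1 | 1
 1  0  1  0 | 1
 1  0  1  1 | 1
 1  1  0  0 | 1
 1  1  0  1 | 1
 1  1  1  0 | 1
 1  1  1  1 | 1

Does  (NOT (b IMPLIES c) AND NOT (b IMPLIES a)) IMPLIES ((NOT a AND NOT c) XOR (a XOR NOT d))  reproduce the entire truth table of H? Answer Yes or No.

Evaluate (NOT (b IMPLIES c) AND NOT (b IMPLIES a)) IMPLIES ((NOT a AND NOT c) XOR (a XOR NOT d)) on each row and compare to H:
  a=0, b=0, c=0, d=0: formula gives 1, H = 1 ✓
  a=0, b=0, c=0, d=1: formula gives 1, but H = 0 ✗
Since they disagree at (0,0,0,1), the expression is not a correct formula for H.

No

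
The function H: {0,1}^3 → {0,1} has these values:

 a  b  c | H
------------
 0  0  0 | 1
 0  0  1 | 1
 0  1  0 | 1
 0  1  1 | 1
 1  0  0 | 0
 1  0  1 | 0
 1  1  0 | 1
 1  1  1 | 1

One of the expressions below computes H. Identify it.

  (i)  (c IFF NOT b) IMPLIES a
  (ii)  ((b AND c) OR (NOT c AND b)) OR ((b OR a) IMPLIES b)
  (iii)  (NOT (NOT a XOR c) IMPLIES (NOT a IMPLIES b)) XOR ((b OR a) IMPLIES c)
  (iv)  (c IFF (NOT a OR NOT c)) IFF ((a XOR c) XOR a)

ii

(i) fails at (0,0,1): the formula yields 0, H is 1.
(iii) fails at (0,0,0): the formula yields 0, H is 1.
(iv) fails at (1,0,0): the formula yields 1, H is 0.
That leaves (ii). Evaluating it on every row reproduces the table of H exactly.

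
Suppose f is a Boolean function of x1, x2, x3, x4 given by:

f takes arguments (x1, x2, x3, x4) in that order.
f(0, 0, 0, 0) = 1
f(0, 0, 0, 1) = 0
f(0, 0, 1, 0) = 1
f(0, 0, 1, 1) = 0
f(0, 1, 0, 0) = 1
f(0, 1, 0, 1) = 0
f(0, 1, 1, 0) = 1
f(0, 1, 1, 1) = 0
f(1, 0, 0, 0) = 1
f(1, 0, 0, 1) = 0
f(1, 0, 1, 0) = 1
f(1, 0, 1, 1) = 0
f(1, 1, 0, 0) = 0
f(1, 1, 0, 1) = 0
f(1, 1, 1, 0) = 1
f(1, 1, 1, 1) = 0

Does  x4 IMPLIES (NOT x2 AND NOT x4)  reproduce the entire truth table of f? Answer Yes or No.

Test each input against both f and the formula:
  x1=0, x2=0, x3=0, x4=0: formula gives 1, f = 1 ✓
  x1=0, x2=0, x3=0, x4=1: formula gives 0, f = 0 ✓
  x1=0, x2=0, x3=1, x4=0: formula gives 1, f = 1 ✓
  x1=0, x2=0, x3=1, x4=1: formula gives 0, f = 0 ✓
  …
  x1=1, x2=1, x3=0, x4=0: formula gives 1, but f = 0 ✗
Row (1,1,0,0) is a counterexample, so the formula is not equivalent to f.

No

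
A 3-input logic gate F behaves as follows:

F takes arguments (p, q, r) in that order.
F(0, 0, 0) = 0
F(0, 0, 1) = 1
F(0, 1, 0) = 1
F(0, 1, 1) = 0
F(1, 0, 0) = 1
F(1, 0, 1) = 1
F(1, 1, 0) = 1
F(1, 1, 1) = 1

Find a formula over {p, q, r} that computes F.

F is 0 on only 2 rows — (0,0,0), (0,1,1). Writing each as a minterm (¬p·¬q·¬r, ¬p·q·r) and OR-ing them characterizes exactly where F=0, so F is the negation of that disjunction.

F(p, q, r) = (((p' · q') · r') + ((p' · q) · r))'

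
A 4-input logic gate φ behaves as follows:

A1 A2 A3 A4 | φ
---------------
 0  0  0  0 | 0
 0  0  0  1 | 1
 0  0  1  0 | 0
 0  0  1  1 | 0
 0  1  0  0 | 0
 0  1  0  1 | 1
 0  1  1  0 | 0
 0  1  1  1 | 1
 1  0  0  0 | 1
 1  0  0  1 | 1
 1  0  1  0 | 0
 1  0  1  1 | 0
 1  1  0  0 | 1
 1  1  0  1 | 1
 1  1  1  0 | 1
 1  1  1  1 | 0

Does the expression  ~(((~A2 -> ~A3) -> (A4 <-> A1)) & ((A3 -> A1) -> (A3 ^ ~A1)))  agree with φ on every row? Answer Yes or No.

Yes

Check the formula against φ row by row:
  A1=0, A2=0, A3=0, A4=0: formula gives 0, φ = 0 ✓
  A1=0, A2=0, A3=0, A4=1: formula gives 1, φ = 1 ✓
  A1=0, A2=0, A3=1, A4=0: formula gives 0, φ = 0 ✓
  A1=0, A2=0, A3=1, A4=1: formula gives 0, φ = 0 ✓
  …and likewise for the remaining 12 rows.
No disagreement on any input; they are logically equivalent.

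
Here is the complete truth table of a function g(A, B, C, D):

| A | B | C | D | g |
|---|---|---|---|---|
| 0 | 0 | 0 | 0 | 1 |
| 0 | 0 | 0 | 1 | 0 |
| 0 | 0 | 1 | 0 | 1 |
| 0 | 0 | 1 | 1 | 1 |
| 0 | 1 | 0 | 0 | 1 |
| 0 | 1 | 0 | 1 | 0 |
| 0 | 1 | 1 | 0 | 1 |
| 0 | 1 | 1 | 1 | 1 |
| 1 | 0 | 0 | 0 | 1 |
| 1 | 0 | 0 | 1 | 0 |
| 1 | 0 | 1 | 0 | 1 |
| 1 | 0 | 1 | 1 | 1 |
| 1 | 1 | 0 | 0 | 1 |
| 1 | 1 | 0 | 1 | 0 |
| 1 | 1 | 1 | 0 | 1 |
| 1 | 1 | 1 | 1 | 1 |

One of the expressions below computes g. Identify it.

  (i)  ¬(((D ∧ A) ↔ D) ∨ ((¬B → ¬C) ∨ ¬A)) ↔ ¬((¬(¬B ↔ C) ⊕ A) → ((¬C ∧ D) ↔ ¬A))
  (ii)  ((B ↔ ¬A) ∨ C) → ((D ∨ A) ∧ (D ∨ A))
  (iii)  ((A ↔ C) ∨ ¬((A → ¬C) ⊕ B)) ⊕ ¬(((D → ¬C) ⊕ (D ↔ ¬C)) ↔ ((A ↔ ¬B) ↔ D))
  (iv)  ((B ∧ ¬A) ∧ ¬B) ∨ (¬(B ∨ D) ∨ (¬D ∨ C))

(i) fails at (0,0,0,0): the formula yields 0, g is 1.
(ii) fails at (0,0,0,1): the formula yields 1, g is 0.
(iii) fails at (0,0,0,1): the formula yields 1, g is 0.
That leaves (iv). Evaluating it on every row reproduces the table of g exactly.

iv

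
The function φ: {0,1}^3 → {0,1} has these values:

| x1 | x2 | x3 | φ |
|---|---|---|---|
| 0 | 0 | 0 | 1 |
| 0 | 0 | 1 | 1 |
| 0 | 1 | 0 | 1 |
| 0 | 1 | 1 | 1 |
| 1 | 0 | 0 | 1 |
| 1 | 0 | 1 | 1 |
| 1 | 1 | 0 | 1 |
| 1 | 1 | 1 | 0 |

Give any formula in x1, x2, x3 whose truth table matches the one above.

φ(x1, x2, x3) = ~((x1 & x2) & x3)

The output is 0 only when every input is 1 — NAND of all inputs.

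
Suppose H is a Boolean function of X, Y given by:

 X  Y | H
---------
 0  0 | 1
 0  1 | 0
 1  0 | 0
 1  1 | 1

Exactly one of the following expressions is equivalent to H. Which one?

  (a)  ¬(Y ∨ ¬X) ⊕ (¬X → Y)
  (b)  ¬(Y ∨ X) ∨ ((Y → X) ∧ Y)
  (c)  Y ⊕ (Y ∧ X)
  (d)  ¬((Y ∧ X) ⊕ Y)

b

(a) fails at (0,0): the formula yields 0, H is 1.
(c) fails at (0,0): the formula yields 0, H is 1.
(d) fails at (1,0): the formula yields 1, H is 0.
Only (b) survives; checking it on all 4 rows confirms it matches H.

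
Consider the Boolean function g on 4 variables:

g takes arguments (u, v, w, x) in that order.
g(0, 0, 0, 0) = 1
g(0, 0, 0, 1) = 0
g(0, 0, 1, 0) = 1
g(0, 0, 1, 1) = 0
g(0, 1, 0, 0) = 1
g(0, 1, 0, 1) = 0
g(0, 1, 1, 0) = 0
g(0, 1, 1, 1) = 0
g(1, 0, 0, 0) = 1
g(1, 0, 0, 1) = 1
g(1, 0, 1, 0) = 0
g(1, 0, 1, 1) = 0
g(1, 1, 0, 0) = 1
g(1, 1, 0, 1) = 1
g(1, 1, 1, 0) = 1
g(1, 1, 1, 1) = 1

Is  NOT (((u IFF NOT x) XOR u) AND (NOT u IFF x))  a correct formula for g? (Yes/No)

Check the formula against g row by row:
  u=0, v=0, w=0, x=0: formula gives 1, g = 1 ✓
  u=0, v=0, w=0, x=1: formula gives 0, g = 0 ✓
  u=0, v=0, w=1, x=0: formula gives 1, g = 1 ✓
  u=0, v=0, w=1, x=1: formula gives 0, g = 0 ✓
  …
  u=0, v=1, w=1, x=0: formula gives 1, but g = 0 ✗
Row (0,1,1,0) is a counterexample, so the formula is not equivalent to g.

No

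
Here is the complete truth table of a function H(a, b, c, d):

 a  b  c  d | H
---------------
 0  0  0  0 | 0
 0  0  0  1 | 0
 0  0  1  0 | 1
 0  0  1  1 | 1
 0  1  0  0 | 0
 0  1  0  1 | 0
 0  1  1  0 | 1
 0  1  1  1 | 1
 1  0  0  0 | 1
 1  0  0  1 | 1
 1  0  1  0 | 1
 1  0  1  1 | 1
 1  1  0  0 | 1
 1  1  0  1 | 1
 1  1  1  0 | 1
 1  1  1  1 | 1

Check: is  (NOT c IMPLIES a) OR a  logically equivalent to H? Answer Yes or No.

Yes

Evaluate (NOT c IMPLIES a) OR a on each row and compare to H:
  a=0, b=0, c=0, d=0: formula gives 0, H = 0 ✓
  a=0, b=0, c=0, d=1: formula gives 0, H = 0 ✓
  a=0, b=0, c=1, d=0: formula gives 1, H = 1 ✓
  a=0, b=0, c=1, d=1: formula gives 1, H = 1 ✓
  …and likewise for the remaining 12 rows.
All 16 rows match — the expression computes H exactly.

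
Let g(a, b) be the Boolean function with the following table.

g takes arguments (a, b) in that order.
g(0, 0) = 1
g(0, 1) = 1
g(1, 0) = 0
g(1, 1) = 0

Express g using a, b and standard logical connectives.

g=1 on 2 inputs: (0,0), (0,1). Reading each as a conjunction of literals (¬a·¬b, ¬a·b) and taking the OR gives the canonical DNF.

g(a, b) = (¬a ∧ ¬b) ∨ (¬a ∧ b)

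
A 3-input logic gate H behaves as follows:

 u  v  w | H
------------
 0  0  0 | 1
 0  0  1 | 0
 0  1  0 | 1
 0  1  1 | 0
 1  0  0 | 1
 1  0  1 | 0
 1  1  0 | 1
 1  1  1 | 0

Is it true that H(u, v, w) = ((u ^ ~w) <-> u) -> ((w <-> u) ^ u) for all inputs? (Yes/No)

Evaluate ((u ^ ~w) <-> u) -> ((w <-> u) ^ u) on each row and compare to H:
  u=0, v=0, w=0: formula gives 1, H = 1 ✓
  u=0, v=0, w=1: formula gives 0, H = 0 ✓
  u=0, v=1, w=0: formula gives 1, H = 1 ✓
  u=0, v=1, w=1: formula gives 0, H = 0 ✓
  u=1, v=0, w=0: formula gives 1, H = 1 ✓
  …and likewise for the remaining 3 rows.
Every row agrees, so the formula is equivalent.

Yes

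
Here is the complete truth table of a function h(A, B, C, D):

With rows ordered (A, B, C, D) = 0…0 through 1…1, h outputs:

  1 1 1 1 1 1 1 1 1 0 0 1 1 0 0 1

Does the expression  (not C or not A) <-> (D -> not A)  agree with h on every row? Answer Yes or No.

Check the formula against h row by row:
  A=0, B=0, C=0, D=0: formula gives 1, h = 1 ✓
  A=0, B=0, C=0, D=1: formula gives 1, h = 1 ✓
  A=0, B=0, C=1, D=0: formula gives 1, h = 1 ✓
  A=0, B=0, C=1, D=1: formula gives 1, h = 1 ✓
  … (the remaining 12 rows also agree.)
No disagreement on any input; they are logically equivalent.

Yes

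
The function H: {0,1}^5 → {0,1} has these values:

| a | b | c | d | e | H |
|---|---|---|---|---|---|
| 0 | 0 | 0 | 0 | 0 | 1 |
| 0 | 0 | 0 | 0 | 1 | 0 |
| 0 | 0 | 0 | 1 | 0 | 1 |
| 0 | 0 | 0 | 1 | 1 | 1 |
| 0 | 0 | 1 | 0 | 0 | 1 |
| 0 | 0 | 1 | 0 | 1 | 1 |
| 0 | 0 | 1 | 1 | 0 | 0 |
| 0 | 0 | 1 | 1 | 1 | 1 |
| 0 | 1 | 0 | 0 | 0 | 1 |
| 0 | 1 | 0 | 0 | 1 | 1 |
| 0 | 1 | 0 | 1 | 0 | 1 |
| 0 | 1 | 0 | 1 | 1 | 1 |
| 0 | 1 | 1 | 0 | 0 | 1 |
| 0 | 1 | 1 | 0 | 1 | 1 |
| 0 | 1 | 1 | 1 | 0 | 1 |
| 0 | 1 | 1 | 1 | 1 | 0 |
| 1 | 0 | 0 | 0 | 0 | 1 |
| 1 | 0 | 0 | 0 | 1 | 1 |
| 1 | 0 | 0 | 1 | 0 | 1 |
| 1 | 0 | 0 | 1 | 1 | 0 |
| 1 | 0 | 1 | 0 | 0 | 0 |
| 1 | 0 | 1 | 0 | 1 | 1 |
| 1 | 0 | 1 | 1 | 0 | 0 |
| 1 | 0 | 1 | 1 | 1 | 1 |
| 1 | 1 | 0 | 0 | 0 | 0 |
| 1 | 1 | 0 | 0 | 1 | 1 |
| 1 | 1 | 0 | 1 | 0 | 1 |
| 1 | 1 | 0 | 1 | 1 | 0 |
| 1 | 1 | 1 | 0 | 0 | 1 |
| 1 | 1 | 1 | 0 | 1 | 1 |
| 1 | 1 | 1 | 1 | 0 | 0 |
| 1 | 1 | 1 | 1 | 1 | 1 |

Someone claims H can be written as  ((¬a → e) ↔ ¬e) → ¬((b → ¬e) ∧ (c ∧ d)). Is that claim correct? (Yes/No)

No

Evaluate ((¬a → e) ↔ ¬e) → ¬((b → ¬e) ∧ (c ∧ d)) on each row and compare to H:
  a=0, b=0, c=0, d=0, e=0: formula gives 1, H = 1 ✓
  a=0, b=0, c=0, d=0, e=1: formula gives 1, but H = 0 ✗
A single disagreement suffices: at (0,0,0,0,1) they differ, so the formula does not compute H.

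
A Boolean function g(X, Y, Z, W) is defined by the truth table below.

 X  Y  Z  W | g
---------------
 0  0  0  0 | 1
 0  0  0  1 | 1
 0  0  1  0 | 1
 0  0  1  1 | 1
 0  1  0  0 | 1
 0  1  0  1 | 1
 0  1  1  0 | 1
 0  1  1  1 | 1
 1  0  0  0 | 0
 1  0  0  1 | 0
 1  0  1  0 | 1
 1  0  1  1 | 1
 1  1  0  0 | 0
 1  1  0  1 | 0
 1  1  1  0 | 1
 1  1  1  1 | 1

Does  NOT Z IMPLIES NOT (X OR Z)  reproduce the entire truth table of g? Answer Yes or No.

Check the formula against g row by row:
  X=0, Y=0, Z=0, W=0: formula gives 1, g = 1 ✓
  X=0, Y=0, Z=0, W=1: formula gives 1, g = 1 ✓
  X=0, Y=0, Z=1, W=0: formula gives 1, g = 1 ✓
  X=0, Y=0, Z=1, W=1: formula gives 1, g = 1 ✓
  …and likewise for the remaining 12 rows.
No disagreement on any input; they are logically equivalent.

Yes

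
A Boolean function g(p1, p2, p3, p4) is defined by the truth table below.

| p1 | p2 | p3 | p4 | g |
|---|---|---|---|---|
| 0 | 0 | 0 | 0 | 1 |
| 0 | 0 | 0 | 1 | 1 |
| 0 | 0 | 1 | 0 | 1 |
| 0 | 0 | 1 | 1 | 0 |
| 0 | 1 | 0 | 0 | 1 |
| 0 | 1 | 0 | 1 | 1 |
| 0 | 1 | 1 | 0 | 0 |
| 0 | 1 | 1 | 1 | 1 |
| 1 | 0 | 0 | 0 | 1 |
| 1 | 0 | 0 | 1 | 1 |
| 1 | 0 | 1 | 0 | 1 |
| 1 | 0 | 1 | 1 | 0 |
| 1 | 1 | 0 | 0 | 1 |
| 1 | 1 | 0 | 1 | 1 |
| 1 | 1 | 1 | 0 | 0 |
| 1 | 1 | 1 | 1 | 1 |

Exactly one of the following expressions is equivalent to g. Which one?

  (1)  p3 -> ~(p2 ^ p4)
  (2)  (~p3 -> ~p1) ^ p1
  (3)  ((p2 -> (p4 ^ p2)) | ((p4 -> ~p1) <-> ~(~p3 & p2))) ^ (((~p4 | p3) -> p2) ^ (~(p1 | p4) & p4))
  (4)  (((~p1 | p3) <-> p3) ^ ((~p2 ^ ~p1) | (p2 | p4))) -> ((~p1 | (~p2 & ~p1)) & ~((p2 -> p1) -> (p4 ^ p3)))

1

(2) disagrees with g on (0,0,1,1) (formula → 1, table → 0); rule it out.
(3) disagrees with g on (0,0,0,1) (formula → 0, table → 1); rule it out.
(4) disagrees with g on (0,0,0,1) (formula → 0, table → 1); rule it out.
Only (1) survives; checking it on all 16 rows confirms it matches g.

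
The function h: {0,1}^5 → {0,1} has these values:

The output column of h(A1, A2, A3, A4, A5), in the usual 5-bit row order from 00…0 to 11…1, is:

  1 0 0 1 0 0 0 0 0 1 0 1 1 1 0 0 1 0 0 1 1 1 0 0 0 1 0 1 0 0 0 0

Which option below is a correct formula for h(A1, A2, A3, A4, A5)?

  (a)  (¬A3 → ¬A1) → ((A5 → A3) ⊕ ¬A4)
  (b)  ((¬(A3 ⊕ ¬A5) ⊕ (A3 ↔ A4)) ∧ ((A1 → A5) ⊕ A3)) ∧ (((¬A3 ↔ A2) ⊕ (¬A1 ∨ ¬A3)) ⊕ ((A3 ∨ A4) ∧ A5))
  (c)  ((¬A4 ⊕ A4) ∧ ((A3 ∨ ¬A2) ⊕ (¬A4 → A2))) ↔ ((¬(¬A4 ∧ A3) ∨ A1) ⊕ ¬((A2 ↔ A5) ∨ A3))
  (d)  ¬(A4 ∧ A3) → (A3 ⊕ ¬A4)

(a) fails at (0,0,0,0,0): the formula yields 0, h is 1.
(b) fails at (0,0,0,1,1): the formula yields 0, h is 1.
(d) fails at (0,0,0,0,1): the formula yields 1, h is 0.
That leaves (c). Evaluating it on every row reproduces the table of h exactly.

c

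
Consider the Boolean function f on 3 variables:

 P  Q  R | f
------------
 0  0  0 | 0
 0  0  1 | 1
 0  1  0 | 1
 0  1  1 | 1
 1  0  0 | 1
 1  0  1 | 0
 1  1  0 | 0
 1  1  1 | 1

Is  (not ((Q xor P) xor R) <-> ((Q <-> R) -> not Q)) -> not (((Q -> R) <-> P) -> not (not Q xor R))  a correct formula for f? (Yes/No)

Yes

Test each input against both f and the formula:
  P=0, Q=0, R=0: formula gives 0, f = 0 ✓
  P=0, Q=0, R=1: formula gives 1, f = 1 ✓
  P=0, Q=1, R=0: formula gives 1, f = 1 ✓
  P=0, Q=1, R=1: formula gives 1, f = 1 ✓
  P=1, Q=0, R=0: formula gives 1, f = 1 ✓
  …and likewise for the remaining 3 rows.
Every row agrees, so the formula is equivalent.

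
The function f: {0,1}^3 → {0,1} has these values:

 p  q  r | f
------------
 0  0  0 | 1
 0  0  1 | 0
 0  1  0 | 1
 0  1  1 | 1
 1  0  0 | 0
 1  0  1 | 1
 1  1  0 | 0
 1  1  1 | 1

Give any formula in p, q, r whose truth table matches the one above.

The 0-rows are (0,0,1), (1,0,0), (1,1,0). Take each as a conjunction (¬p·¬q·r, p·¬q·¬r, p·q·¬r), form their disjunction, and complement — that gives a formula that is 1 everywhere f is.

f(p, q, r) = not ((((not p and not q) and r) or ((p and not q) and not r)) or ((p and q) and not r))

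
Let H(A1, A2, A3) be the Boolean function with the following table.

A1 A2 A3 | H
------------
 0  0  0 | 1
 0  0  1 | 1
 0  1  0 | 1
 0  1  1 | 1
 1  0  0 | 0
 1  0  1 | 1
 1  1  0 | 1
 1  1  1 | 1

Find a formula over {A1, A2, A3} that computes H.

H(A1, A2, A3) = not ((A1 and not A2) and not A3)

H is 0 on exactly one input, (1,0,0), whose minterm is A1·¬A2·¬A3. So H is the negation of that single conjunction.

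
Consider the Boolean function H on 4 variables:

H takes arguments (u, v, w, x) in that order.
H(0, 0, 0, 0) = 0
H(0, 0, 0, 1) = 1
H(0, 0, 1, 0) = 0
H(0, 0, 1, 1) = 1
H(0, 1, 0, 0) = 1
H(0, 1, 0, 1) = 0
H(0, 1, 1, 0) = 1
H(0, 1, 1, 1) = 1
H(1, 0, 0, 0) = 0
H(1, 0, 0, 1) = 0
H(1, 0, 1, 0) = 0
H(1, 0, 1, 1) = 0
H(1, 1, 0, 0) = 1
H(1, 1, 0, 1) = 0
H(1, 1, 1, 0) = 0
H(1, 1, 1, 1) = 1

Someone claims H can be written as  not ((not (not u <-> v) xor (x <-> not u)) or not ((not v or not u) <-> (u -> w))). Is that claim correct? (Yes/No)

Test each input against both H and the formula:
  u=0, v=0, w=0, x=0: formula gives 0, H = 0 ✓
  u=0, v=0, w=0, x=1: formula gives 1, H = 1 ✓
  u=0, v=0, w=1, x=0: formula gives 0, H = 0 ✓
  u=0, v=0, w=1, x=1: formula gives 1, H = 1 ✓
  …
  u=0, v=1, w=1, x=1: formula gives 0, but H = 1 ✗
Since they disagree at (0,1,1,1), the expression is not a correct formula for H.

No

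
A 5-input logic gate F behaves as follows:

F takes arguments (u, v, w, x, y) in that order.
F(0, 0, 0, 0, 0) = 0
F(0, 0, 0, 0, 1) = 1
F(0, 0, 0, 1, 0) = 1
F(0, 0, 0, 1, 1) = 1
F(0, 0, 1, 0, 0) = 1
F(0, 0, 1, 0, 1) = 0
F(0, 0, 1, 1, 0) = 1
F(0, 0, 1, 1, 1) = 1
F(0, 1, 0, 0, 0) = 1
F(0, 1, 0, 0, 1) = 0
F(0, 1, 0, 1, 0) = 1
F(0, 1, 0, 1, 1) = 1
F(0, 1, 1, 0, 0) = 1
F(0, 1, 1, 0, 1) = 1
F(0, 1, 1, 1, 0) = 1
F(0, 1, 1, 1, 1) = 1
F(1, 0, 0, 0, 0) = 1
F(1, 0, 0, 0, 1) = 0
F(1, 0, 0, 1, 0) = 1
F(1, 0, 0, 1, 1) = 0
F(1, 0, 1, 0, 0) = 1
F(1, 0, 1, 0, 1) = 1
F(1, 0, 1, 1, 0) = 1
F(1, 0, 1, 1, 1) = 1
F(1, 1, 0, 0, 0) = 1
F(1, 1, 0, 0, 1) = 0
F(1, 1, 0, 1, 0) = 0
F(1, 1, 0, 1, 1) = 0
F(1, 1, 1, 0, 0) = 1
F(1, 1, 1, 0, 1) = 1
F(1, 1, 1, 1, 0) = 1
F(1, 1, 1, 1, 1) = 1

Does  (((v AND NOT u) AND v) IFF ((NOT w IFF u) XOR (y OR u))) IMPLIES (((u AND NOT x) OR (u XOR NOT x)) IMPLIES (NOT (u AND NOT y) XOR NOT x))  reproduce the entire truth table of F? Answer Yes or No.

Evaluate (((v AND NOT u) AND v) IFF ((NOT w IFF u) XOR (y OR u))) IMPLIES (((u AND NOT x) OR (u XOR NOT x)) IMPLIES (NOT (u AND NOT y) XOR NOT x)) on each row and compare to F:
  u=0, v=0, w=0, x=0, y=0: formula gives 0, F = 0 ✓
  u=0, v=0, w=0, x=0, y=1: formula gives 1, F = 1 ✓
  u=0, v=0, w=0, x=1, y=0: formula gives 1, F = 1 ✓
  u=0, v=0, w=0, x=1, y=1: formula gives 1, F = 1 ✓
  …
  u=0, v=1, w=1, x=0, y=0: formula gives 0, but F = 1 ✗
Row (0,1,1,0,0) is a counterexample, so the formula is not equivalent to F.

No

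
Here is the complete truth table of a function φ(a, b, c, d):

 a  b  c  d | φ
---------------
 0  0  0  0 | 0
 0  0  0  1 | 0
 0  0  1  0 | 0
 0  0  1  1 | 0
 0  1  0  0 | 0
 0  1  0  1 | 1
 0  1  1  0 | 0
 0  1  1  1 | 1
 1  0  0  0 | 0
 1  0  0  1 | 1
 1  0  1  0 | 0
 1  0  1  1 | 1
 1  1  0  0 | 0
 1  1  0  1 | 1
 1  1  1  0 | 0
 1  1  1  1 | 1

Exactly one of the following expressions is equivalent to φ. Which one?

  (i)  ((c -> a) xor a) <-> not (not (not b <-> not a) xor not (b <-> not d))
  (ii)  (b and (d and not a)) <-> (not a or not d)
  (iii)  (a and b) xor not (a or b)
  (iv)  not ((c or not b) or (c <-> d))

ii

(i): at (0,0,0,1) it gives 1, but φ = 0 — eliminated.
(iii): at (0,0,0,0) it gives 1, but φ = 0 — eliminated.
(iv): at (0,1,1,1) it gives 0, but φ = 1 — eliminated.
That leaves (ii). Evaluating it on every row reproduces the table of φ exactly.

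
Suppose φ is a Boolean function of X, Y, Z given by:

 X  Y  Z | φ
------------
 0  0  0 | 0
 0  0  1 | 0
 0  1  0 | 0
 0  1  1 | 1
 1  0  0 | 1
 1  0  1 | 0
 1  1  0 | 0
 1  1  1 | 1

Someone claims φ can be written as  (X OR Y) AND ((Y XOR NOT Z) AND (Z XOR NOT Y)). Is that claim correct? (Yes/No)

Yes

Evaluate (X OR Y) AND ((Y XOR NOT Z) AND (Z XOR NOT Y)) on each row and compare to φ:
  X=0, Y=0, Z=0: formula gives 0, φ = 0 ✓
  X=0, Y=0, Z=1: formula gives 0, φ = 0 ✓
  X=0, Y=1, Z=0: formula gives 0, φ = 0 ✓
  X=0, Y=1, Z=1: formula gives 1, φ = 1 ✓
  X=1, Y=0, Z=0: formula gives 1, φ = 1 ✓
  …and likewise for the remaining 3 rows.
No disagreement on any input; they are logically equivalent.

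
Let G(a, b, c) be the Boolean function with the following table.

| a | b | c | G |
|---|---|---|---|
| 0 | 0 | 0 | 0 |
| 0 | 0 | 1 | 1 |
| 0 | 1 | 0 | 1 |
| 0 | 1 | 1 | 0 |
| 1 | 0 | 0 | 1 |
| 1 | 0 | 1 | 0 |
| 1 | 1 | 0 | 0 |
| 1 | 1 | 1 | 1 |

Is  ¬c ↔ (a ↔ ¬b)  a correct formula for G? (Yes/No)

Yes

Check the formula against G row by row:
  a=0, b=0, c=0: formula gives 0, G = 0 ✓
  a=0, b=0, c=1: formula gives 1, G = 1 ✓
  a=0, b=1, c=0: formula gives 1, G = 1 ✓
  a=0, b=1, c=1: formula gives 0, G = 0 ✓
  a=1, b=0, c=0: formula gives 1, G = 1 ✓
  … (the remaining 3 rows also agree.)
Every row agrees, so the formula is equivalent.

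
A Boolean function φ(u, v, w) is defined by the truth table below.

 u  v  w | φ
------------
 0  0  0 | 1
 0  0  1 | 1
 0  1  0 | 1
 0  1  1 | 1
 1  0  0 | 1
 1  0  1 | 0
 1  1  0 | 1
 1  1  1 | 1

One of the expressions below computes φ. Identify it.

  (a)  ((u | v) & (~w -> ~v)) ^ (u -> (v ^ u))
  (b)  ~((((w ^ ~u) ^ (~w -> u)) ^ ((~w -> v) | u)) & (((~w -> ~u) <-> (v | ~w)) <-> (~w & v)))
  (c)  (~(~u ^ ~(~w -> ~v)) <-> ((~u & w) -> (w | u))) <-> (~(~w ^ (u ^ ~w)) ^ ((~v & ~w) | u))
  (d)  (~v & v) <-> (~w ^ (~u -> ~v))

b

(a) fails at (0,1,1): the formula yields 0, φ is 1.
(c) fails at (0,0,1): the formula yields 0, φ is 1.
(d) fails at (0,0,1): the formula yields 0, φ is 1.
That leaves (b). Evaluating it on every row reproduces the table of φ exactly.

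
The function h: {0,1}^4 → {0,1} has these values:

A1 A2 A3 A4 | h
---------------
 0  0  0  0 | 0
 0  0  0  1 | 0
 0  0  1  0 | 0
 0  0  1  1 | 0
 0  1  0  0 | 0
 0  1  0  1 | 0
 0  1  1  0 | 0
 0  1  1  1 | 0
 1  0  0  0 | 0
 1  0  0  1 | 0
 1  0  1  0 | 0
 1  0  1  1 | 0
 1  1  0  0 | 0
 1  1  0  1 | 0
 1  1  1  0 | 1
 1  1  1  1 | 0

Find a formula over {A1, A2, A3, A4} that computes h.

h(A1, A2, A3, A4) = ((A1 · A2) · A3) · A4'

h is 1 on exactly one input, (1,1,1,0), whose minterm is A1·A2·A3·¬A4. So h is just that conjunction.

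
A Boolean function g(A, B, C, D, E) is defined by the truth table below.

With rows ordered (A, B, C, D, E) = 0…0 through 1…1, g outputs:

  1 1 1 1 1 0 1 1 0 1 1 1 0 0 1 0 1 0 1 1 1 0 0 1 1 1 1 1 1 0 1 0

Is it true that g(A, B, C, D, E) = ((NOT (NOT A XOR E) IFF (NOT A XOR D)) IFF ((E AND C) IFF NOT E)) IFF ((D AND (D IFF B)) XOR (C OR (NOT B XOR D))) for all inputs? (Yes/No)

Evaluate ((NOT (NOT A XOR E) IFF (NOT A XOR D)) IFF ((E AND C) IFF NOT E)) IFF ((D AND (D IFF B)) XOR (C OR (NOT B XOR D))) on each row and compare to g:
  A=0, B=0, C=0, D=0, E=0: formula gives 1, g = 1 ✓
  A=0, B=0, C=0, D=0, E=1: formula gives 1, g = 1 ✓
  A=0, B=0, C=0, D=1, E=0: formula gives 1, g = 1 ✓
  A=0, B=0, C=0, D=1, E=1: formula gives 1, g = 1 ✓
  …
  A=0, B=0, C=1, D=1, E=0: formula gives 0, but g = 1 ✗
Row (0,0,1,1,0) is a counterexample, so the formula is not equivalent to g.

No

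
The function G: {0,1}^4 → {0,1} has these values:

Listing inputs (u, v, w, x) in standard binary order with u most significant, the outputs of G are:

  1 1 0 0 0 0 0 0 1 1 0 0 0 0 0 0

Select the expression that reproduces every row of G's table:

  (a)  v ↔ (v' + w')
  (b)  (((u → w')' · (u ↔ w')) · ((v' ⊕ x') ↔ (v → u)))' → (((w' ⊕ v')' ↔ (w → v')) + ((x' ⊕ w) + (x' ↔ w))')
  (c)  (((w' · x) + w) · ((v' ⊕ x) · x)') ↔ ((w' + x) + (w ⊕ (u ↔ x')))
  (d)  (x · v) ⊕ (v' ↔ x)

(a) disagrees with G on (0,0,0,0) (formula → 0, table → 1); rule it out.
(c) disagrees with G on (0,0,0,0) (formula → 0, table → 1); rule it out.
(d) disagrees with G on (0,0,0,0) (formula → 0, table → 1); rule it out.
That leaves (b). Evaluating it on every row reproduces the table of G exactly.

b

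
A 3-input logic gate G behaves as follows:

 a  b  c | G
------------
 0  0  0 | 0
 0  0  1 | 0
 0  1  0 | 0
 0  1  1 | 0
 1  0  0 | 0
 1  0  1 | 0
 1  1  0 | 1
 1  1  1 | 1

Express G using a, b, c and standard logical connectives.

Collect the rows where G=1 — (1,1,0), (1,1,1) — and write one minterm per row: a·b·¬c, a·b·c. Their union (logical OR) reproduces the table exactly.

G(a, b, c) = ((a ∧ b) ∧ ¬c) ∨ ((a ∧ b) ∧ c)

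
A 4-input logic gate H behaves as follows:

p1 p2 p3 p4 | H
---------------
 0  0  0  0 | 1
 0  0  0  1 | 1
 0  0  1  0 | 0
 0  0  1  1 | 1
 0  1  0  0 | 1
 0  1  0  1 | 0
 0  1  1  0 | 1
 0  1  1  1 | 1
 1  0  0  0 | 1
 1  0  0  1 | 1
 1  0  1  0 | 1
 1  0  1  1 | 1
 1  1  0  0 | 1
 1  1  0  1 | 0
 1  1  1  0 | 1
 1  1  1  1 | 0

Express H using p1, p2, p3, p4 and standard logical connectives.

H(p1, p2, p3, p4) = ((((((p1' · p2') · p3) · p4') + (((p1' · p2) · p3') · p4)) + (((p1 · p2) · p3') · p4)) + (((p1 · p2) · p3) · p4))'

H is 0 on only 4 rows — (0,0,1,0), (0,1,0,1), (1,1,0,1), (1,1,1,1). Writing each as a minterm (¬p1·¬p2·p3·¬p4, ¬p1·p2·¬p3·p4, p1·p2·¬p3·p4, p1·p2·p3·p4) and OR-ing them characterizes exactly where H=0, so H is the negation of that disjunction.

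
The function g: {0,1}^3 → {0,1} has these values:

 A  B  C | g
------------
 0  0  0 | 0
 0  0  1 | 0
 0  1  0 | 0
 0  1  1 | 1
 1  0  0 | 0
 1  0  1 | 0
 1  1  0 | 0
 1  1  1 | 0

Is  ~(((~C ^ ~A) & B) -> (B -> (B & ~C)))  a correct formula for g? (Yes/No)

Yes

Test each input against both g and the formula:
  A=0, B=0, C=0: formula gives 0, g = 0 ✓
  A=0, B=0, C=1: formula gives 0, g = 0 ✓
  A=0, B=1, C=0: formula gives 0, g = 0 ✓
  A=0, B=1, C=1: formula gives 1, g = 1 ✓
  A=1, B=0, C=0: formula gives 0, g = 0 ✓
  …and likewise for the remaining 3 rows.
Every row agrees, so the formula is equivalent.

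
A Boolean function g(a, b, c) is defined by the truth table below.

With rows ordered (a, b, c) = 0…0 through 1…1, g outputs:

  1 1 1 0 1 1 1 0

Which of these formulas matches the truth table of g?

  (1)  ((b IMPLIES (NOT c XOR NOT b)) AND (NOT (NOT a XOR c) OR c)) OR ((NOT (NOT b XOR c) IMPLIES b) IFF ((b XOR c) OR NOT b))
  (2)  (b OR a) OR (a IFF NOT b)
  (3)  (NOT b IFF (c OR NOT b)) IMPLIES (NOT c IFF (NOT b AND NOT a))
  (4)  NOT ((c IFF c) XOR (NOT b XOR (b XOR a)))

1

(2) disagrees with g on (0,0,0) (formula → 0, table → 1); rule it out.
(3) disagrees with g on (0,0,1) (formula → 0, table → 1); rule it out.
(4) disagrees with g on (0,1,1) (formula → 1, table → 0); rule it out.
That leaves (1). Evaluating it on every row reproduces the table of g exactly.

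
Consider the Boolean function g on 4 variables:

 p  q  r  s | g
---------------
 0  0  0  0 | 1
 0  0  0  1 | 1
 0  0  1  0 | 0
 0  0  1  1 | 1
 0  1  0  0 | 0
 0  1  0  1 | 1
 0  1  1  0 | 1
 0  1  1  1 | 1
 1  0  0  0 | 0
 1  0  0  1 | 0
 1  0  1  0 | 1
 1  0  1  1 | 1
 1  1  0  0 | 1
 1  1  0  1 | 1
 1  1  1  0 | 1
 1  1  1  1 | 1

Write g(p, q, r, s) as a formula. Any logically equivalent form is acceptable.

g(p, q, r, s) = NOT ((((((NOT p AND NOT q) AND r) AND NOT s) OR (((NOT p AND q) AND NOT r) AND NOT s)) OR (((p AND NOT q) AND NOT r) AND NOT s)) OR (((p AND NOT q) AND NOT r) AND s))

There are just 4 zero rows: (0,0,1,0), (0,1,0,0), (1,0,0,0), (1,0,0,1). Their minterms are ¬p·¬q·r·¬s, ¬p·q·¬r·¬s, p·¬q·¬r·¬s, p·¬q·¬r·s; the OR of those covers precisely the 0-outputs, and negating it yields g.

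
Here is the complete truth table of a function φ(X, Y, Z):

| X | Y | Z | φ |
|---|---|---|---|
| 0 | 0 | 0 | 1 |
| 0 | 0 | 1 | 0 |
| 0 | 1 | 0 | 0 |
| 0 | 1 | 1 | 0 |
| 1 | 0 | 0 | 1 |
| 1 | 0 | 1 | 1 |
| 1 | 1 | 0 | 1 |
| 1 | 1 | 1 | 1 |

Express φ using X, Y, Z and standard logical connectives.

φ(X, Y, Z) = ((((X' · Y') · Z) + ((X' · Y) · Z')) + ((X' · Y) · Z))'

The 0-rows are (0,0,1), (0,1,0), (0,1,1). Take each as a conjunction (¬X·¬Y·Z, ¬X·Y·¬Z, ¬X·Y·Z), form their disjunction, and complement — that gives a formula that is 1 everywhere φ is.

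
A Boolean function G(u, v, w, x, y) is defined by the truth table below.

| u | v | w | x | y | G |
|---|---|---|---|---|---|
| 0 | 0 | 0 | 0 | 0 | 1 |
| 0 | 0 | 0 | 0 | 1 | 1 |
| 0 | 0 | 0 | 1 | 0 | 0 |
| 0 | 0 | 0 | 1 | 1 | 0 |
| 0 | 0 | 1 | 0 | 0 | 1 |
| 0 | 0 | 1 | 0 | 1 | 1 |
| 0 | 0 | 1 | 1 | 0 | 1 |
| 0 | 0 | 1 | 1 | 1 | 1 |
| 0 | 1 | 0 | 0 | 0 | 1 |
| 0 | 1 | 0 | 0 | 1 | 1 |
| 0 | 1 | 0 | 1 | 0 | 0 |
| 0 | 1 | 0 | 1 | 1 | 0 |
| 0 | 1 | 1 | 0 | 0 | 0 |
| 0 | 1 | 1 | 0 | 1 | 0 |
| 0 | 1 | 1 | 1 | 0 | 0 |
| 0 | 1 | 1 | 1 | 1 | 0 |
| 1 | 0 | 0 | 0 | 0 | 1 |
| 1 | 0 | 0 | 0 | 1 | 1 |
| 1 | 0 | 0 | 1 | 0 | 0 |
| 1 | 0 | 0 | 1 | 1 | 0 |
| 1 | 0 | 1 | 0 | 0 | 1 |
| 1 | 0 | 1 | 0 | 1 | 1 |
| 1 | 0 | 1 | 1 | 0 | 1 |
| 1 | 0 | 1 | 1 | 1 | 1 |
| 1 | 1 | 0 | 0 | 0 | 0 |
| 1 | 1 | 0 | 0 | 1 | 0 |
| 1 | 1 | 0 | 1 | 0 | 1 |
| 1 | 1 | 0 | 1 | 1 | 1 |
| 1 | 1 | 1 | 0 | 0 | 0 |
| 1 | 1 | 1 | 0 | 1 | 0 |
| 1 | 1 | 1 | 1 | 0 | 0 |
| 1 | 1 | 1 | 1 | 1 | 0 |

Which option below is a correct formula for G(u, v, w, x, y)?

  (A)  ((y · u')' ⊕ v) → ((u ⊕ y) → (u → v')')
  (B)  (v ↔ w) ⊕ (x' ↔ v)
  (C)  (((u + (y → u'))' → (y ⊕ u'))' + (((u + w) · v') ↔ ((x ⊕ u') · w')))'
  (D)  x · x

C

(A): at (0,0,0,1,0) it gives 1, but G = 0 — eliminated.
(B): at (0,0,1,0,0) it gives 0, but G = 1 — eliminated.
(D): at (0,0,0,0,0) it gives 0, but G = 1 — eliminated.
Only (C) survives; checking it on all 32 rows confirms it matches G.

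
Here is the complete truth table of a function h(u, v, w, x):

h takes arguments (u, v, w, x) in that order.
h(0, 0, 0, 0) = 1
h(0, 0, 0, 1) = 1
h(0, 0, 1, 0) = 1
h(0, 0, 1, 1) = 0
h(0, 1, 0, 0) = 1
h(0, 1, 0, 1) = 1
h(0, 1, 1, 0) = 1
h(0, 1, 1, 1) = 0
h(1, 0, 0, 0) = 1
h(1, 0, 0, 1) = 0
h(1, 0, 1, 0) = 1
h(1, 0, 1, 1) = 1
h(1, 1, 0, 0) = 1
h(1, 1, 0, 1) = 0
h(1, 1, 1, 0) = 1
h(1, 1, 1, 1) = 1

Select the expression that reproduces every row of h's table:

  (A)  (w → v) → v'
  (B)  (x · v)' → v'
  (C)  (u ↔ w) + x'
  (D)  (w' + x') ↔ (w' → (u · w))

(A): at (0,0,1,1) it gives 1, but h = 0 — eliminated.
(B): at (0,0,1,1) it gives 1, but h = 0 — eliminated.
(D): at (0,0,0,0) it gives 0, but h = 1 — eliminated.
Only (C) survives; checking it on all 16 rows confirms it matches h.

C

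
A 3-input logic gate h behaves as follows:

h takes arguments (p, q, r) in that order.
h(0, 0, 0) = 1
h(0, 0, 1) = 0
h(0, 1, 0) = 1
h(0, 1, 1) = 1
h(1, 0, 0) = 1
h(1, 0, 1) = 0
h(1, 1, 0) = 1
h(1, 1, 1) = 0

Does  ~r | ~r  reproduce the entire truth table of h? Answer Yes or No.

Check the formula against h row by row:
  p=0, q=0, r=0: formula gives 1, h = 1 ✓
  p=0, q=0, r=1: formula gives 0, h = 0 ✓
  p=0, q=1, r=0: formula gives 1, h = 1 ✓
  p=0, q=1, r=1: formula gives 0, but h = 1 ✗
A single disagreement suffices: at (0,1,1) they differ, so the formula does not compute h.

No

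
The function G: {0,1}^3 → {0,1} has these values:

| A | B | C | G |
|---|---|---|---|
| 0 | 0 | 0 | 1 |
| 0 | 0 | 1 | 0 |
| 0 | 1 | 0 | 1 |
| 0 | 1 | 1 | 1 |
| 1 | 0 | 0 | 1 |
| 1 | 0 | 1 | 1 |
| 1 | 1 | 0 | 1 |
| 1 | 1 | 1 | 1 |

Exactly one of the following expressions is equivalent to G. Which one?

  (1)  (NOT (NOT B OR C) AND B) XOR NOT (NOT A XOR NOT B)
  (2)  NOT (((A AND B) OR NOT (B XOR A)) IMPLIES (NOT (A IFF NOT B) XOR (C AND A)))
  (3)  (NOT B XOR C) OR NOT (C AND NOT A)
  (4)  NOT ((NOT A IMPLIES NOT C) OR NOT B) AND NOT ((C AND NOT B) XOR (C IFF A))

(1) fails at (0,0,1): the formula yields 1, G is 0.
(2) fails at (0,0,0): the formula yields 0, G is 1.
(4) fails at (0,0,0): the formula yields 0, G is 1.
(3) is the remaining candidate, and it agrees with G on all 8 inputs.

3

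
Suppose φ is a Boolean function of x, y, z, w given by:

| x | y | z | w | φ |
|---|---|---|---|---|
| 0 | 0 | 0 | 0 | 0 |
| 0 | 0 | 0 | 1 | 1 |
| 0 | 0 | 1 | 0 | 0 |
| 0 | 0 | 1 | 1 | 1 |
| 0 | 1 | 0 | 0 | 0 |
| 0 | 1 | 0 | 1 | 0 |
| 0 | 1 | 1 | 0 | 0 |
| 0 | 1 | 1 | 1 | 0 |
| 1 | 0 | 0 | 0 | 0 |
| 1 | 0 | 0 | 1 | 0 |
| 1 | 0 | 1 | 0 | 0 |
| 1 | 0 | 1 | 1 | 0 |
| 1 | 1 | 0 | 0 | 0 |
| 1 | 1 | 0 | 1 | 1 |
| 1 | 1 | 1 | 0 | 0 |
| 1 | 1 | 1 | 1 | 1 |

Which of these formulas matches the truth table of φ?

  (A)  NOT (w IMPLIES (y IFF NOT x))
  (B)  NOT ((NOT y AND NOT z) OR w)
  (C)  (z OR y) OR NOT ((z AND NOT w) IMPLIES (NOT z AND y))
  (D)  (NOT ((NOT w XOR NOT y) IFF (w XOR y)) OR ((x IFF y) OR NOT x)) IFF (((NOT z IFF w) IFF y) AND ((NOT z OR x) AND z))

A

(B) disagrees with φ on (0,0,0,1) (formula → 0, table → 1); rule it out.
(C) disagrees with φ on (0,0,0,1) (formula → 0, table → 1); rule it out.
(D) disagrees with φ on (0,0,0,1) (formula → 0, table → 1); rule it out.
That leaves (A). Evaluating it on every row reproduces the table of φ exactly.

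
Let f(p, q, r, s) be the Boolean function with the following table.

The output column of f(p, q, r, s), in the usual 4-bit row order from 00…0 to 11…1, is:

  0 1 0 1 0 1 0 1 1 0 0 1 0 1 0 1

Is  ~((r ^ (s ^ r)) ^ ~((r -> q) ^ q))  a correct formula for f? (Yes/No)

No

Test each input against both f and the formula:
  p=0, q=0, r=0, s=0: formula gives 1, but f = 0 ✗
Since they disagree at (0,0,0,0), the expression is not a correct formula for f.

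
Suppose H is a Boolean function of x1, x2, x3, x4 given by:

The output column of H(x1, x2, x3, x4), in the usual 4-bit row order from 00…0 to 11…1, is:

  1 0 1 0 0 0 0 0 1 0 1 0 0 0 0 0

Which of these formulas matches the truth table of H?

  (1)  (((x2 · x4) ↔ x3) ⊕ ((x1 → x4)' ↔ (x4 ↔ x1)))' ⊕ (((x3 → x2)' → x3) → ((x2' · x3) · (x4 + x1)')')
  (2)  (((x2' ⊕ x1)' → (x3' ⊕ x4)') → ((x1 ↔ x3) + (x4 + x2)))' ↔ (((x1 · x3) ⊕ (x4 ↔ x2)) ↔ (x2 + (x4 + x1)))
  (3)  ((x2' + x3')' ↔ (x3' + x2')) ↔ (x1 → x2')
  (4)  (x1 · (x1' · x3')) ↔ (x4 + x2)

4

(1): at (0,0,1,1) it gives 1, but H = 0 — eliminated.
(2): at (0,0,0,1) it gives 1, but H = 0 — eliminated.
(3): at (0,0,0,0) it gives 0, but H = 1 — eliminated.
(4) is the remaining candidate, and it agrees with H on all 16 inputs.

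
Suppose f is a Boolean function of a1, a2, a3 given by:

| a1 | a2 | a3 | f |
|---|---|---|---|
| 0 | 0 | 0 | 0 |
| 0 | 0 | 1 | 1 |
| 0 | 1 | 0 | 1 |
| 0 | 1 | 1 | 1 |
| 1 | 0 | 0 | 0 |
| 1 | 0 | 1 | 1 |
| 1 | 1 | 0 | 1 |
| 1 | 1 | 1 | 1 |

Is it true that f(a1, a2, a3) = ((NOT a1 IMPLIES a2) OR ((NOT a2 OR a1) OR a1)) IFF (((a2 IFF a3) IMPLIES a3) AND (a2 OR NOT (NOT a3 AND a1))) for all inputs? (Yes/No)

Yes

Check the formula against f row by row:
  a1=0, a2=0, a3=0: formula gives 0, f = 0 ✓
  a1=0, a2=0, a3=1: formula gives 1, f = 1 ✓
  a1=0, a2=1, a3=0: formula gives 1, f = 1 ✓
  a1=0, a2=1, a3=1: formula gives 1, f = 1 ✓
  a1=1, a2=0, a3=0: formula gives 0, f = 0 ✓
  …and likewise for the remaining 3 rows.
No disagreement on any input; they are logically equivalent.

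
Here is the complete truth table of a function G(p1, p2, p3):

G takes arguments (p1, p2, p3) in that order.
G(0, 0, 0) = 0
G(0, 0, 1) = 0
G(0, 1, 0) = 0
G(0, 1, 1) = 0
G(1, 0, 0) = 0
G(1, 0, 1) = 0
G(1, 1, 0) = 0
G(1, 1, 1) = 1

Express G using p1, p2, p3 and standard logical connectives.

G(p1, p2, p3) = (p1 & p2) & p3

The output is 1 only when every input is 1 — the AND of all inputs.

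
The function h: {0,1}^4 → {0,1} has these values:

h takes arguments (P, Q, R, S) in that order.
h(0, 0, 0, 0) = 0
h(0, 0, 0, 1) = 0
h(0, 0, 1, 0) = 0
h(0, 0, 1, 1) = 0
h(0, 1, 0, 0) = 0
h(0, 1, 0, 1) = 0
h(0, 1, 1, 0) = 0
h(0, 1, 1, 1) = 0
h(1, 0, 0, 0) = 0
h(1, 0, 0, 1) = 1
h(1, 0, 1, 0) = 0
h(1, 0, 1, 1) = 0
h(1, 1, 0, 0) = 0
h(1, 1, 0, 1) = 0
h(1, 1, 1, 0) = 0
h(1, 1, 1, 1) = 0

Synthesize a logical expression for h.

Only row (1,0,0,1) gives 1. That row's minterm P·¬Q·¬R·S is h directly.

h(P, Q, R, S) = ((P & ~Q) & ~R) & S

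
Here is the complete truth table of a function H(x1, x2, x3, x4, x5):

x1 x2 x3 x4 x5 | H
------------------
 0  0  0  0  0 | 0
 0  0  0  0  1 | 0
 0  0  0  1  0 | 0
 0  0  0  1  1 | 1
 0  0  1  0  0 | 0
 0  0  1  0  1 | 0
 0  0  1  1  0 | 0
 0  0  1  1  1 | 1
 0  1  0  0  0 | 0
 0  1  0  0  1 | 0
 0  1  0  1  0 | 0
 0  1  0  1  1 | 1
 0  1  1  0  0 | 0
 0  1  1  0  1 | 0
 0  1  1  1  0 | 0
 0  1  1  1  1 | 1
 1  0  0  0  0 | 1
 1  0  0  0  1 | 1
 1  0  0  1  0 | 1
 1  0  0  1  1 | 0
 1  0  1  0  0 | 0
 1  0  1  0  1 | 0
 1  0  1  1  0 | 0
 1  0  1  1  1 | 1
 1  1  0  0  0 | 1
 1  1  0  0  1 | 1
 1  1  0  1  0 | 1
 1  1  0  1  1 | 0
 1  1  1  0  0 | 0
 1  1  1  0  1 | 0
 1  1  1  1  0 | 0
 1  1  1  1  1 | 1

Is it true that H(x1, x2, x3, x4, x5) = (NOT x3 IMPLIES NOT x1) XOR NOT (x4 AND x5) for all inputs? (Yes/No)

Evaluate (NOT x3 IMPLIES NOT x1) XOR NOT (x4 AND x5) on each row and compare to H:
  x1=0, x2=0, x3=0, x4=0, x5=0: formula gives 0, H = 0 ✓
  x1=0, x2=0, x3=0, x4=0, x5=1: formula gives 0, H = 0 ✓
  x1=0, x2=0, x3=0, x4=1, x5=0: formula gives 0, H = 0 ✓
  x1=0, x2=0, x3=0, x4=1, x5=1: formula gives 1, H = 1 ✓
  … (the remaining 28 rows also agree.)
All 32 rows match — the expression computes H exactly.

Yes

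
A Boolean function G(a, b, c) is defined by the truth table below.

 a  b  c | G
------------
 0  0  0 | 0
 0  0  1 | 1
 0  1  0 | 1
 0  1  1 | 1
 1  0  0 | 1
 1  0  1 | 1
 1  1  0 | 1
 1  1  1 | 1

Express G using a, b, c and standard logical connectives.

The output is 1 whenever at least one input is 1 — the OR of all inputs.

G(a, b, c) = (a OR b) OR c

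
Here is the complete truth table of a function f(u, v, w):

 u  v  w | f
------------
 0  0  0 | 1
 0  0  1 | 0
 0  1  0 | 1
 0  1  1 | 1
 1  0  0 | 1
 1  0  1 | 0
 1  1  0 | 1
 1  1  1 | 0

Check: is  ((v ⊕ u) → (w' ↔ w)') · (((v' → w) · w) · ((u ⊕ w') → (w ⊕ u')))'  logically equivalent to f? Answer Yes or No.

No

Test each input against both f and the formula:
  u=0, v=0, w=0: formula gives 1, f = 1 ✓
  u=0, v=0, w=1: formula gives 0, f = 0 ✓
  u=0, v=1, w=0: formula gives 1, f = 1 ✓
  u=0, v=1, w=1: formula gives 0, but f = 1 ✗
Since they disagree at (0,1,1), the expression is not a correct formula for f.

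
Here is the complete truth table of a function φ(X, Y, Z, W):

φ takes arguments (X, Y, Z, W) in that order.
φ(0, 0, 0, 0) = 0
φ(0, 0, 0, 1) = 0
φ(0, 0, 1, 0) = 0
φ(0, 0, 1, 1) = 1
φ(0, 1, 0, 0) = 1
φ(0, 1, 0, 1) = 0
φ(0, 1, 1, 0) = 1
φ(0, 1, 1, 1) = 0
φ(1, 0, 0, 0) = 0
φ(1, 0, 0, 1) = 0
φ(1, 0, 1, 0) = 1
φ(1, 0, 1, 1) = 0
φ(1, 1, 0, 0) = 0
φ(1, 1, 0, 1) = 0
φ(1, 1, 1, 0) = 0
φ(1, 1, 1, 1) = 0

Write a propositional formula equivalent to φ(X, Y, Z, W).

φ(X, Y, Z, W) = (((((not X and not Y) and Z) and W) or (((not X and Y) and not Z) and not W)) or (((not X and Y) and Z) and not W)) or (((X and not Y) and Z) and not W)

φ=1 on 4 inputs: (0,0,1,1), (0,1,0,0), (0,1,1,0), (1,0,1,0). Reading each as a conjunction of literals (¬X·¬Y·Z·W, ¬X·Y·¬Z·¬W, ¬X·Y·Z·¬W, X·¬Y·Z·¬W) and taking the OR gives the canonical DNF.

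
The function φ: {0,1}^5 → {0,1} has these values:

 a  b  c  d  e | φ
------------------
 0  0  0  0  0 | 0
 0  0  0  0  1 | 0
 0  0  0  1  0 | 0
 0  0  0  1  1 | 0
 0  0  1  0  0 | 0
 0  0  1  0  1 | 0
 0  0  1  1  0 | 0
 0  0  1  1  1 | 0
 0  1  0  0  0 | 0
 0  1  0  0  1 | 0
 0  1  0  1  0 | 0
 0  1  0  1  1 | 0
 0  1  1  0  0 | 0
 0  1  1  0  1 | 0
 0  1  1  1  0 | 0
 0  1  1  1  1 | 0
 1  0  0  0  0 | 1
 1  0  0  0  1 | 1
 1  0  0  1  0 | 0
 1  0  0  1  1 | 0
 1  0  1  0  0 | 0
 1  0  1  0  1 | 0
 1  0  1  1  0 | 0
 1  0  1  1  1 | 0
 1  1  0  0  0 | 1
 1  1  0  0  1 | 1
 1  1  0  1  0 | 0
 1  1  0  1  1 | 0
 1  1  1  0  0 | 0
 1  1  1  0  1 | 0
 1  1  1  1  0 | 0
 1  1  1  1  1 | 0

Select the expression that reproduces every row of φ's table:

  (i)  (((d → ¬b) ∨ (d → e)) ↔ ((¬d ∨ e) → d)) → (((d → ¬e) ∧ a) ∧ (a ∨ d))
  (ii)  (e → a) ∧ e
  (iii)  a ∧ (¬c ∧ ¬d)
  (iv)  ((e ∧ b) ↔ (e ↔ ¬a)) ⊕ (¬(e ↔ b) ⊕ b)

(i) fails at (0,0,0,0,0): the formula yields 1, φ is 0.
(ii) fails at (1,0,0,0,0): the formula yields 0, φ is 1.
(iv) fails at (0,0,0,0,0): the formula yields 1, φ is 0.
That leaves (iii). Evaluating it on every row reproduces the table of φ exactly.

iii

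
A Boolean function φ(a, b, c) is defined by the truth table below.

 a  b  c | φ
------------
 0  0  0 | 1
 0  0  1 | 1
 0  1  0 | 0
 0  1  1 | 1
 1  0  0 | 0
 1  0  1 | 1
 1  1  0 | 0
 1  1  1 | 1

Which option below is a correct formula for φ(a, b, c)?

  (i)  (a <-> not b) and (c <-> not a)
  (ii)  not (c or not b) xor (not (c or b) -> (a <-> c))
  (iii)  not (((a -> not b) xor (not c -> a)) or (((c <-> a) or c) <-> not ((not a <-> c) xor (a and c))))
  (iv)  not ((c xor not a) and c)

(i) disagrees with φ on (0,0,0) (formula → 0, table → 1); rule it out.
(iii) disagrees with φ on (0,0,0) (formula → 0, table → 1); rule it out.
(iv) disagrees with φ on (0,1,0) (formula → 1, table → 0); rule it out.
That leaves (ii). Evaluating it on every row reproduces the table of φ exactly.

ii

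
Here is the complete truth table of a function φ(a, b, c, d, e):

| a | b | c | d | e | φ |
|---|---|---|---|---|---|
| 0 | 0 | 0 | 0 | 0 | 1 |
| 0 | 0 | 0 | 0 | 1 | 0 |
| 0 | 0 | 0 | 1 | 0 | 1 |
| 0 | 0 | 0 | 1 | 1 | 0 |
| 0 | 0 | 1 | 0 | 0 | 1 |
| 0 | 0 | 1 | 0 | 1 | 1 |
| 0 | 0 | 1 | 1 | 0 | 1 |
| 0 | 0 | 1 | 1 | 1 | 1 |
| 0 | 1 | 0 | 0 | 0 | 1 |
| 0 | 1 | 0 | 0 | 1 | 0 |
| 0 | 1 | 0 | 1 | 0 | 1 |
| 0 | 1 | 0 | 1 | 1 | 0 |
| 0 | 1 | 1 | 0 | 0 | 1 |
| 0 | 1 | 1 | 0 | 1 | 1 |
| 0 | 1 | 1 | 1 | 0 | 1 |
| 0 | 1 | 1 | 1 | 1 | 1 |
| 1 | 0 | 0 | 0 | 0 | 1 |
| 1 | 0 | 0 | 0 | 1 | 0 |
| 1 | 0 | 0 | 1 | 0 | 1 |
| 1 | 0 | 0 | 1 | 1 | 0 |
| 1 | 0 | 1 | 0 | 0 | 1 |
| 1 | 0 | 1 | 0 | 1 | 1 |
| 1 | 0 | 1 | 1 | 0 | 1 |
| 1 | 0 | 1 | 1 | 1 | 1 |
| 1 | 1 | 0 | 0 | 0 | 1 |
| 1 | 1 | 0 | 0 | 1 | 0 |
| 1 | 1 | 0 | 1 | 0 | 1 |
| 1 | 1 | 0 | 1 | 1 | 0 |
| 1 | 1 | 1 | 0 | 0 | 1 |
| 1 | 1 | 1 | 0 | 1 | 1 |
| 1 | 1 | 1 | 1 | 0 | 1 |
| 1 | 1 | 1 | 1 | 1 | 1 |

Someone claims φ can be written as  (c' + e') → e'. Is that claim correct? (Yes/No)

Yes

Check the formula against φ row by row:
  a=0, b=0, c=0, d=0, e=0: formula gives 1, φ = 1 ✓
  a=0, b=0, c=0, d=0, e=1: formula gives 0, φ = 0 ✓
  a=0, b=0, c=0, d=1, e=0: formula gives 1, φ = 1 ✓
  a=0, b=0, c=0, d=1, e=1: formula gives 0, φ = 0 ✓
  … (the remaining 28 rows also agree.)
All 32 rows match — the expression computes φ exactly.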